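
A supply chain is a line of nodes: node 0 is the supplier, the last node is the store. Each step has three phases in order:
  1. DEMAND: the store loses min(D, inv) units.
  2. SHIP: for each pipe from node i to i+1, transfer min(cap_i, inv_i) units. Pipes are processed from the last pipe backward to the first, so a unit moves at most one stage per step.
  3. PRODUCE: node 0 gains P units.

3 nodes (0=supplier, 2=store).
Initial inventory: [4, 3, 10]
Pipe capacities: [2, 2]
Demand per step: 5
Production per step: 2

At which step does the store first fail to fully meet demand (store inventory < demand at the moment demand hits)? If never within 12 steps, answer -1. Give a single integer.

Step 1: demand=5,sold=5 ship[1->2]=2 ship[0->1]=2 prod=2 -> [4 3 7]
Step 2: demand=5,sold=5 ship[1->2]=2 ship[0->1]=2 prod=2 -> [4 3 4]
Step 3: demand=5,sold=4 ship[1->2]=2 ship[0->1]=2 prod=2 -> [4 3 2]
Step 4: demand=5,sold=2 ship[1->2]=2 ship[0->1]=2 prod=2 -> [4 3 2]
Step 5: demand=5,sold=2 ship[1->2]=2 ship[0->1]=2 prod=2 -> [4 3 2]
Step 6: demand=5,sold=2 ship[1->2]=2 ship[0->1]=2 prod=2 -> [4 3 2]
Step 7: demand=5,sold=2 ship[1->2]=2 ship[0->1]=2 prod=2 -> [4 3 2]
Step 8: demand=5,sold=2 ship[1->2]=2 ship[0->1]=2 prod=2 -> [4 3 2]
Step 9: demand=5,sold=2 ship[1->2]=2 ship[0->1]=2 prod=2 -> [4 3 2]
Step 10: demand=5,sold=2 ship[1->2]=2 ship[0->1]=2 prod=2 -> [4 3 2]
Step 11: demand=5,sold=2 ship[1->2]=2 ship[0->1]=2 prod=2 -> [4 3 2]
Step 12: demand=5,sold=2 ship[1->2]=2 ship[0->1]=2 prod=2 -> [4 3 2]
First stockout at step 3

3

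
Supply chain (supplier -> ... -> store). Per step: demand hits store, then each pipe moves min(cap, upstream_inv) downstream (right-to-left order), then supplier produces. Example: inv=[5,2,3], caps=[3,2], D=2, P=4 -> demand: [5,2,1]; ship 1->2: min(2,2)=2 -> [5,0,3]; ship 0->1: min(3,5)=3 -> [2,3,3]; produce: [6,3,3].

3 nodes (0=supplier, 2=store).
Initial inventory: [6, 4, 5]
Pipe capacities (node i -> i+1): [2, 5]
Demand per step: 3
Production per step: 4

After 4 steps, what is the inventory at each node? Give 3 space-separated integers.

Step 1: demand=3,sold=3 ship[1->2]=4 ship[0->1]=2 prod=4 -> inv=[8 2 6]
Step 2: demand=3,sold=3 ship[1->2]=2 ship[0->1]=2 prod=4 -> inv=[10 2 5]
Step 3: demand=3,sold=3 ship[1->2]=2 ship[0->1]=2 prod=4 -> inv=[12 2 4]
Step 4: demand=3,sold=3 ship[1->2]=2 ship[0->1]=2 prod=4 -> inv=[14 2 3]

14 2 3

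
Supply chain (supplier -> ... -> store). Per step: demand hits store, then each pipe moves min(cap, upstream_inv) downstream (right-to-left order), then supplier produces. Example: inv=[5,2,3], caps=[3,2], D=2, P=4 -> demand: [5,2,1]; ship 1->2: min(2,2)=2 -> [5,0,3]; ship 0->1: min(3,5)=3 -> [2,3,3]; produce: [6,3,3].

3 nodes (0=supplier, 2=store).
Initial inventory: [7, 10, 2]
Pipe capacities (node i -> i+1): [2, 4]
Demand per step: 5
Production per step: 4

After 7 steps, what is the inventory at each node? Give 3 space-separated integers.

Step 1: demand=5,sold=2 ship[1->2]=4 ship[0->1]=2 prod=4 -> inv=[9 8 4]
Step 2: demand=5,sold=4 ship[1->2]=4 ship[0->1]=2 prod=4 -> inv=[11 6 4]
Step 3: demand=5,sold=4 ship[1->2]=4 ship[0->1]=2 prod=4 -> inv=[13 4 4]
Step 4: demand=5,sold=4 ship[1->2]=4 ship[0->1]=2 prod=4 -> inv=[15 2 4]
Step 5: demand=5,sold=4 ship[1->2]=2 ship[0->1]=2 prod=4 -> inv=[17 2 2]
Step 6: demand=5,sold=2 ship[1->2]=2 ship[0->1]=2 prod=4 -> inv=[19 2 2]
Step 7: demand=5,sold=2 ship[1->2]=2 ship[0->1]=2 prod=4 -> inv=[21 2 2]

21 2 2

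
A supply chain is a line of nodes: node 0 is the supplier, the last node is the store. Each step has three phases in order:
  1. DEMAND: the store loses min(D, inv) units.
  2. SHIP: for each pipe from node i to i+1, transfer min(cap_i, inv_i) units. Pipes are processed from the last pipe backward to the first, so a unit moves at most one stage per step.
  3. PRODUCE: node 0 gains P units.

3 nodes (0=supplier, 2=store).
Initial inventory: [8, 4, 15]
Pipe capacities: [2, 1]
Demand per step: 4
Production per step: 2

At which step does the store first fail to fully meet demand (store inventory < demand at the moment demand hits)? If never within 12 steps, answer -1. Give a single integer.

Step 1: demand=4,sold=4 ship[1->2]=1 ship[0->1]=2 prod=2 -> [8 5 12]
Step 2: demand=4,sold=4 ship[1->2]=1 ship[0->1]=2 prod=2 -> [8 6 9]
Step 3: demand=4,sold=4 ship[1->2]=1 ship[0->1]=2 prod=2 -> [8 7 6]
Step 4: demand=4,sold=4 ship[1->2]=1 ship[0->1]=2 prod=2 -> [8 8 3]
Step 5: demand=4,sold=3 ship[1->2]=1 ship[0->1]=2 prod=2 -> [8 9 1]
Step 6: demand=4,sold=1 ship[1->2]=1 ship[0->1]=2 prod=2 -> [8 10 1]
Step 7: demand=4,sold=1 ship[1->2]=1 ship[0->1]=2 prod=2 -> [8 11 1]
Step 8: demand=4,sold=1 ship[1->2]=1 ship[0->1]=2 prod=2 -> [8 12 1]
Step 9: demand=4,sold=1 ship[1->2]=1 ship[0->1]=2 prod=2 -> [8 13 1]
Step 10: demand=4,sold=1 ship[1->2]=1 ship[0->1]=2 prod=2 -> [8 14 1]
Step 11: demand=4,sold=1 ship[1->2]=1 ship[0->1]=2 prod=2 -> [8 15 1]
Step 12: demand=4,sold=1 ship[1->2]=1 ship[0->1]=2 prod=2 -> [8 16 1]
First stockout at step 5

5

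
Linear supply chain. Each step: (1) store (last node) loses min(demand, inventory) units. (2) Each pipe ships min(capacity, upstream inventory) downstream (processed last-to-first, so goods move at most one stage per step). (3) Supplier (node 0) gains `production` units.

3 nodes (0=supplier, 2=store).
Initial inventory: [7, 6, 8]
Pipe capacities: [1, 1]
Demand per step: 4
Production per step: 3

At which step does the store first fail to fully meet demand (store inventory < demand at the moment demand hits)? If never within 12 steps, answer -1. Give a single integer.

Step 1: demand=4,sold=4 ship[1->2]=1 ship[0->1]=1 prod=3 -> [9 6 5]
Step 2: demand=4,sold=4 ship[1->2]=1 ship[0->1]=1 prod=3 -> [11 6 2]
Step 3: demand=4,sold=2 ship[1->2]=1 ship[0->1]=1 prod=3 -> [13 6 1]
Step 4: demand=4,sold=1 ship[1->2]=1 ship[0->1]=1 prod=3 -> [15 6 1]
Step 5: demand=4,sold=1 ship[1->2]=1 ship[0->1]=1 prod=3 -> [17 6 1]
Step 6: demand=4,sold=1 ship[1->2]=1 ship[0->1]=1 prod=3 -> [19 6 1]
Step 7: demand=4,sold=1 ship[1->2]=1 ship[0->1]=1 prod=3 -> [21 6 1]
Step 8: demand=4,sold=1 ship[1->2]=1 ship[0->1]=1 prod=3 -> [23 6 1]
Step 9: demand=4,sold=1 ship[1->2]=1 ship[0->1]=1 prod=3 -> [25 6 1]
Step 10: demand=4,sold=1 ship[1->2]=1 ship[0->1]=1 prod=3 -> [27 6 1]
Step 11: demand=4,sold=1 ship[1->2]=1 ship[0->1]=1 prod=3 -> [29 6 1]
Step 12: demand=4,sold=1 ship[1->2]=1 ship[0->1]=1 prod=3 -> [31 6 1]
First stockout at step 3

3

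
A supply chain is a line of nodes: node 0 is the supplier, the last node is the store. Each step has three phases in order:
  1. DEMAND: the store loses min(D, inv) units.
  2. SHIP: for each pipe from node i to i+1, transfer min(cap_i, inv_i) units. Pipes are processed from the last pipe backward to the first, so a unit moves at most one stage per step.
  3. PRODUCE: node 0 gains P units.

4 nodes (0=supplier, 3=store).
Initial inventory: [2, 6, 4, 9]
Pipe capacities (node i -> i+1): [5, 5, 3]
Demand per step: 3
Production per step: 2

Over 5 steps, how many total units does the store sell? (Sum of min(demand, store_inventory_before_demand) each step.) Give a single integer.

Answer: 15

Derivation:
Step 1: sold=3 (running total=3) -> [2 3 6 9]
Step 2: sold=3 (running total=6) -> [2 2 6 9]
Step 3: sold=3 (running total=9) -> [2 2 5 9]
Step 4: sold=3 (running total=12) -> [2 2 4 9]
Step 5: sold=3 (running total=15) -> [2 2 3 9]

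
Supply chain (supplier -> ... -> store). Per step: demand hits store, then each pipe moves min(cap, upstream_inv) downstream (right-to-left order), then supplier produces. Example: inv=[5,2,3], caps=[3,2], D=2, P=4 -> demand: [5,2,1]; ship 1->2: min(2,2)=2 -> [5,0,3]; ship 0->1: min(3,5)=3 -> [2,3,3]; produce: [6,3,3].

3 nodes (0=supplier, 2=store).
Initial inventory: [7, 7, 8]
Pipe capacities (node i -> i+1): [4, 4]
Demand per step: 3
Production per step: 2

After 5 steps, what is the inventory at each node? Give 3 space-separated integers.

Step 1: demand=3,sold=3 ship[1->2]=4 ship[0->1]=4 prod=2 -> inv=[5 7 9]
Step 2: demand=3,sold=3 ship[1->2]=4 ship[0->1]=4 prod=2 -> inv=[3 7 10]
Step 3: demand=3,sold=3 ship[1->2]=4 ship[0->1]=3 prod=2 -> inv=[2 6 11]
Step 4: demand=3,sold=3 ship[1->2]=4 ship[0->1]=2 prod=2 -> inv=[2 4 12]
Step 5: demand=3,sold=3 ship[1->2]=4 ship[0->1]=2 prod=2 -> inv=[2 2 13]

2 2 13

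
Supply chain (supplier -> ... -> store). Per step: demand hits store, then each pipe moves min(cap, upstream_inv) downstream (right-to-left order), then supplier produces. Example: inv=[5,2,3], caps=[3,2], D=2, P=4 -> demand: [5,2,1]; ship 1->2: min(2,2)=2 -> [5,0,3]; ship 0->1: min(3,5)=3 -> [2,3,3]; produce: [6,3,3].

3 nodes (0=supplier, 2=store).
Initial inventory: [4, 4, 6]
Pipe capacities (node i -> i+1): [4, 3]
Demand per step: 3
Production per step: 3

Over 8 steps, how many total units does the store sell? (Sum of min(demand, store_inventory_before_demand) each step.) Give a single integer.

Step 1: sold=3 (running total=3) -> [3 5 6]
Step 2: sold=3 (running total=6) -> [3 5 6]
Step 3: sold=3 (running total=9) -> [3 5 6]
Step 4: sold=3 (running total=12) -> [3 5 6]
Step 5: sold=3 (running total=15) -> [3 5 6]
Step 6: sold=3 (running total=18) -> [3 5 6]
Step 7: sold=3 (running total=21) -> [3 5 6]
Step 8: sold=3 (running total=24) -> [3 5 6]

Answer: 24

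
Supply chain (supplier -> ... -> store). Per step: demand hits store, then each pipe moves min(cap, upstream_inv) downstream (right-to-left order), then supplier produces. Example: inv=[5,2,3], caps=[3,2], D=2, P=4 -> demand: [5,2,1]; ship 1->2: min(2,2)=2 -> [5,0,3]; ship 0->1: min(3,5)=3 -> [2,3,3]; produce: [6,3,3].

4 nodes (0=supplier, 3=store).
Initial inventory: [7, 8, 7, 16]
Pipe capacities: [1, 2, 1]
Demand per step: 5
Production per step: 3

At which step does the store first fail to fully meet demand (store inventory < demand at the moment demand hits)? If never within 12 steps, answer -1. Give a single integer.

Step 1: demand=5,sold=5 ship[2->3]=1 ship[1->2]=2 ship[0->1]=1 prod=3 -> [9 7 8 12]
Step 2: demand=5,sold=5 ship[2->3]=1 ship[1->2]=2 ship[0->1]=1 prod=3 -> [11 6 9 8]
Step 3: demand=5,sold=5 ship[2->3]=1 ship[1->2]=2 ship[0->1]=1 prod=3 -> [13 5 10 4]
Step 4: demand=5,sold=4 ship[2->3]=1 ship[1->2]=2 ship[0->1]=1 prod=3 -> [15 4 11 1]
Step 5: demand=5,sold=1 ship[2->3]=1 ship[1->2]=2 ship[0->1]=1 prod=3 -> [17 3 12 1]
Step 6: demand=5,sold=1 ship[2->3]=1 ship[1->2]=2 ship[0->1]=1 prod=3 -> [19 2 13 1]
Step 7: demand=5,sold=1 ship[2->3]=1 ship[1->2]=2 ship[0->1]=1 prod=3 -> [21 1 14 1]
Step 8: demand=5,sold=1 ship[2->3]=1 ship[1->2]=1 ship[0->1]=1 prod=3 -> [23 1 14 1]
Step 9: demand=5,sold=1 ship[2->3]=1 ship[1->2]=1 ship[0->1]=1 prod=3 -> [25 1 14 1]
Step 10: demand=5,sold=1 ship[2->3]=1 ship[1->2]=1 ship[0->1]=1 prod=3 -> [27 1 14 1]
Step 11: demand=5,sold=1 ship[2->3]=1 ship[1->2]=1 ship[0->1]=1 prod=3 -> [29 1 14 1]
Step 12: demand=5,sold=1 ship[2->3]=1 ship[1->2]=1 ship[0->1]=1 prod=3 -> [31 1 14 1]
First stockout at step 4

4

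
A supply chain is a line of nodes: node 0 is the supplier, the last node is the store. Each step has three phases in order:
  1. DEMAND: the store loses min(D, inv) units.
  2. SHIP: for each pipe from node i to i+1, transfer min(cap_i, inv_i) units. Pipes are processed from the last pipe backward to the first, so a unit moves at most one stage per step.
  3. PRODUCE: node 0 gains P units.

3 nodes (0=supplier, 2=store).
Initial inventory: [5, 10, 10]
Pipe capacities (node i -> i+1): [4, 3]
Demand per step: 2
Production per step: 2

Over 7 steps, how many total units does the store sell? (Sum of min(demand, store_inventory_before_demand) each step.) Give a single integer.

Answer: 14

Derivation:
Step 1: sold=2 (running total=2) -> [3 11 11]
Step 2: sold=2 (running total=4) -> [2 11 12]
Step 3: sold=2 (running total=6) -> [2 10 13]
Step 4: sold=2 (running total=8) -> [2 9 14]
Step 5: sold=2 (running total=10) -> [2 8 15]
Step 6: sold=2 (running total=12) -> [2 7 16]
Step 7: sold=2 (running total=14) -> [2 6 17]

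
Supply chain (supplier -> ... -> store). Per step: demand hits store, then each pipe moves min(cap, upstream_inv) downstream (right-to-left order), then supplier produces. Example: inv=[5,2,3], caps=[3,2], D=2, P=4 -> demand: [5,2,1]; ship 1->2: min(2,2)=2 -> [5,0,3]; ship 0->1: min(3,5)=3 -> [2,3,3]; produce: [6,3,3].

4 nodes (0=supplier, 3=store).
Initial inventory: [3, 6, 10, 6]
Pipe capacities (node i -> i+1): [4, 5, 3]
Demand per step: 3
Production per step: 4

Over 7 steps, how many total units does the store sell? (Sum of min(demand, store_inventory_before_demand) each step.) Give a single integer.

Answer: 21

Derivation:
Step 1: sold=3 (running total=3) -> [4 4 12 6]
Step 2: sold=3 (running total=6) -> [4 4 13 6]
Step 3: sold=3 (running total=9) -> [4 4 14 6]
Step 4: sold=3 (running total=12) -> [4 4 15 6]
Step 5: sold=3 (running total=15) -> [4 4 16 6]
Step 6: sold=3 (running total=18) -> [4 4 17 6]
Step 7: sold=3 (running total=21) -> [4 4 18 6]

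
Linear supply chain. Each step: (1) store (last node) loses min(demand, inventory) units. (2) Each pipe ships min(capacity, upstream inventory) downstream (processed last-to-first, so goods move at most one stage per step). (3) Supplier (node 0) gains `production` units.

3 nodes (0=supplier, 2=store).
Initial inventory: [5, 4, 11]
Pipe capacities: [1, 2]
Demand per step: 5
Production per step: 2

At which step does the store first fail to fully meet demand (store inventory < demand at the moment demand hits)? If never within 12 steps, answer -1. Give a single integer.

Step 1: demand=5,sold=5 ship[1->2]=2 ship[0->1]=1 prod=2 -> [6 3 8]
Step 2: demand=5,sold=5 ship[1->2]=2 ship[0->1]=1 prod=2 -> [7 2 5]
Step 3: demand=5,sold=5 ship[1->2]=2 ship[0->1]=1 prod=2 -> [8 1 2]
Step 4: demand=5,sold=2 ship[1->2]=1 ship[0->1]=1 prod=2 -> [9 1 1]
Step 5: demand=5,sold=1 ship[1->2]=1 ship[0->1]=1 prod=2 -> [10 1 1]
Step 6: demand=5,sold=1 ship[1->2]=1 ship[0->1]=1 prod=2 -> [11 1 1]
Step 7: demand=5,sold=1 ship[1->2]=1 ship[0->1]=1 prod=2 -> [12 1 1]
Step 8: demand=5,sold=1 ship[1->2]=1 ship[0->1]=1 prod=2 -> [13 1 1]
Step 9: demand=5,sold=1 ship[1->2]=1 ship[0->1]=1 prod=2 -> [14 1 1]
Step 10: demand=5,sold=1 ship[1->2]=1 ship[0->1]=1 prod=2 -> [15 1 1]
Step 11: demand=5,sold=1 ship[1->2]=1 ship[0->1]=1 prod=2 -> [16 1 1]
Step 12: demand=5,sold=1 ship[1->2]=1 ship[0->1]=1 prod=2 -> [17 1 1]
First stockout at step 4

4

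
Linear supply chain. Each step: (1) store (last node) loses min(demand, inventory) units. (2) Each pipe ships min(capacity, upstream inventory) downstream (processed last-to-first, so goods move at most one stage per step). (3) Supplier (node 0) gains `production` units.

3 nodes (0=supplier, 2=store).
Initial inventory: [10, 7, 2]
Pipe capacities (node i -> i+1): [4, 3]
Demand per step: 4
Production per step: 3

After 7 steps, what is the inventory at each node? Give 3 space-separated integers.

Step 1: demand=4,sold=2 ship[1->2]=3 ship[0->1]=4 prod=3 -> inv=[9 8 3]
Step 2: demand=4,sold=3 ship[1->2]=3 ship[0->1]=4 prod=3 -> inv=[8 9 3]
Step 3: demand=4,sold=3 ship[1->2]=3 ship[0->1]=4 prod=3 -> inv=[7 10 3]
Step 4: demand=4,sold=3 ship[1->2]=3 ship[0->1]=4 prod=3 -> inv=[6 11 3]
Step 5: demand=4,sold=3 ship[1->2]=3 ship[0->1]=4 prod=3 -> inv=[5 12 3]
Step 6: demand=4,sold=3 ship[1->2]=3 ship[0->1]=4 prod=3 -> inv=[4 13 3]
Step 7: demand=4,sold=3 ship[1->2]=3 ship[0->1]=4 prod=3 -> inv=[3 14 3]

3 14 3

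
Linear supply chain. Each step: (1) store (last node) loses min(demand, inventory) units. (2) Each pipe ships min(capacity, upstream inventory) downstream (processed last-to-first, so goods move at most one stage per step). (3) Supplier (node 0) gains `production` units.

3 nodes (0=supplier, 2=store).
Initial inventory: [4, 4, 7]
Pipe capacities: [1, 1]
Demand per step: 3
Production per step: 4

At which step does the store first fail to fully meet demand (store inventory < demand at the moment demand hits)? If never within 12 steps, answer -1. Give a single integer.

Step 1: demand=3,sold=3 ship[1->2]=1 ship[0->1]=1 prod=4 -> [7 4 5]
Step 2: demand=3,sold=3 ship[1->2]=1 ship[0->1]=1 prod=4 -> [10 4 3]
Step 3: demand=3,sold=3 ship[1->2]=1 ship[0->1]=1 prod=4 -> [13 4 1]
Step 4: demand=3,sold=1 ship[1->2]=1 ship[0->1]=1 prod=4 -> [16 4 1]
Step 5: demand=3,sold=1 ship[1->2]=1 ship[0->1]=1 prod=4 -> [19 4 1]
Step 6: demand=3,sold=1 ship[1->2]=1 ship[0->1]=1 prod=4 -> [22 4 1]
Step 7: demand=3,sold=1 ship[1->2]=1 ship[0->1]=1 prod=4 -> [25 4 1]
Step 8: demand=3,sold=1 ship[1->2]=1 ship[0->1]=1 prod=4 -> [28 4 1]
Step 9: demand=3,sold=1 ship[1->2]=1 ship[0->1]=1 prod=4 -> [31 4 1]
Step 10: demand=3,sold=1 ship[1->2]=1 ship[0->1]=1 prod=4 -> [34 4 1]
Step 11: demand=3,sold=1 ship[1->2]=1 ship[0->1]=1 prod=4 -> [37 4 1]
Step 12: demand=3,sold=1 ship[1->2]=1 ship[0->1]=1 prod=4 -> [40 4 1]
First stockout at step 4

4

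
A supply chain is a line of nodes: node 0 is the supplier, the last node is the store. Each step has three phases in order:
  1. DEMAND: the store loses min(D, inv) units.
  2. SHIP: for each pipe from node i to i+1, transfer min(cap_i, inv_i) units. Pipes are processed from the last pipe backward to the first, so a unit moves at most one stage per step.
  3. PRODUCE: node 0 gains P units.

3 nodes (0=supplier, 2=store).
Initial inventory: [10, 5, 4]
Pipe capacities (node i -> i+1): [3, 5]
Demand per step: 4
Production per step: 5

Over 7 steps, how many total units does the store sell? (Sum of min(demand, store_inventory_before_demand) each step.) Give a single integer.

Answer: 24

Derivation:
Step 1: sold=4 (running total=4) -> [12 3 5]
Step 2: sold=4 (running total=8) -> [14 3 4]
Step 3: sold=4 (running total=12) -> [16 3 3]
Step 4: sold=3 (running total=15) -> [18 3 3]
Step 5: sold=3 (running total=18) -> [20 3 3]
Step 6: sold=3 (running total=21) -> [22 3 3]
Step 7: sold=3 (running total=24) -> [24 3 3]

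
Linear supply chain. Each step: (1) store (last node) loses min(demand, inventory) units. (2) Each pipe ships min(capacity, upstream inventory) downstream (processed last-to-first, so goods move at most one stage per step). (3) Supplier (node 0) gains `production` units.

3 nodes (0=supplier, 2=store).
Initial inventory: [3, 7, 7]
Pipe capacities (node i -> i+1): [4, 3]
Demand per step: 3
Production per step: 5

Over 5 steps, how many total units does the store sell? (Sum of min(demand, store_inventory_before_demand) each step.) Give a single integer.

Step 1: sold=3 (running total=3) -> [5 7 7]
Step 2: sold=3 (running total=6) -> [6 8 7]
Step 3: sold=3 (running total=9) -> [7 9 7]
Step 4: sold=3 (running total=12) -> [8 10 7]
Step 5: sold=3 (running total=15) -> [9 11 7]

Answer: 15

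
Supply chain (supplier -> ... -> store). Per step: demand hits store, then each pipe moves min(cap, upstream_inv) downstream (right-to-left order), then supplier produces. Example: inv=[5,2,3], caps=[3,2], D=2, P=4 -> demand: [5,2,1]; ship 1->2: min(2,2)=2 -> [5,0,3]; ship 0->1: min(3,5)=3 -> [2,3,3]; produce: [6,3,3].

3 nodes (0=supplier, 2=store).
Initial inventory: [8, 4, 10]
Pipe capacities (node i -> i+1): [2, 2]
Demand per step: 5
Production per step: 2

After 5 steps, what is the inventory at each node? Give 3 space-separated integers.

Step 1: demand=5,sold=5 ship[1->2]=2 ship[0->1]=2 prod=2 -> inv=[8 4 7]
Step 2: demand=5,sold=5 ship[1->2]=2 ship[0->1]=2 prod=2 -> inv=[8 4 4]
Step 3: demand=5,sold=4 ship[1->2]=2 ship[0->1]=2 prod=2 -> inv=[8 4 2]
Step 4: demand=5,sold=2 ship[1->2]=2 ship[0->1]=2 prod=2 -> inv=[8 4 2]
Step 5: demand=5,sold=2 ship[1->2]=2 ship[0->1]=2 prod=2 -> inv=[8 4 2]

8 4 2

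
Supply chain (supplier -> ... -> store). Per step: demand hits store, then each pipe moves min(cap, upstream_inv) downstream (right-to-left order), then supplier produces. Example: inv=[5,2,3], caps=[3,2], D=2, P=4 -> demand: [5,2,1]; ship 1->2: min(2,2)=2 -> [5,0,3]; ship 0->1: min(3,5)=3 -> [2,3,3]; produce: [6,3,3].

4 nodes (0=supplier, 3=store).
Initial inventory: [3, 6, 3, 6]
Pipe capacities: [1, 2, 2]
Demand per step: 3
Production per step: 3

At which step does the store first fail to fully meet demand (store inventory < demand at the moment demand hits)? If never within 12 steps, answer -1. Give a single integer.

Step 1: demand=3,sold=3 ship[2->3]=2 ship[1->2]=2 ship[0->1]=1 prod=3 -> [5 5 3 5]
Step 2: demand=3,sold=3 ship[2->3]=2 ship[1->2]=2 ship[0->1]=1 prod=3 -> [7 4 3 4]
Step 3: demand=3,sold=3 ship[2->3]=2 ship[1->2]=2 ship[0->1]=1 prod=3 -> [9 3 3 3]
Step 4: demand=3,sold=3 ship[2->3]=2 ship[1->2]=2 ship[0->1]=1 prod=3 -> [11 2 3 2]
Step 5: demand=3,sold=2 ship[2->3]=2 ship[1->2]=2 ship[0->1]=1 prod=3 -> [13 1 3 2]
Step 6: demand=3,sold=2 ship[2->3]=2 ship[1->2]=1 ship[0->1]=1 prod=3 -> [15 1 2 2]
Step 7: demand=3,sold=2 ship[2->3]=2 ship[1->2]=1 ship[0->1]=1 prod=3 -> [17 1 1 2]
Step 8: demand=3,sold=2 ship[2->3]=1 ship[1->2]=1 ship[0->1]=1 prod=3 -> [19 1 1 1]
Step 9: demand=3,sold=1 ship[2->3]=1 ship[1->2]=1 ship[0->1]=1 prod=3 -> [21 1 1 1]
Step 10: demand=3,sold=1 ship[2->3]=1 ship[1->2]=1 ship[0->1]=1 prod=3 -> [23 1 1 1]
Step 11: demand=3,sold=1 ship[2->3]=1 ship[1->2]=1 ship[0->1]=1 prod=3 -> [25 1 1 1]
Step 12: demand=3,sold=1 ship[2->3]=1 ship[1->2]=1 ship[0->1]=1 prod=3 -> [27 1 1 1]
First stockout at step 5

5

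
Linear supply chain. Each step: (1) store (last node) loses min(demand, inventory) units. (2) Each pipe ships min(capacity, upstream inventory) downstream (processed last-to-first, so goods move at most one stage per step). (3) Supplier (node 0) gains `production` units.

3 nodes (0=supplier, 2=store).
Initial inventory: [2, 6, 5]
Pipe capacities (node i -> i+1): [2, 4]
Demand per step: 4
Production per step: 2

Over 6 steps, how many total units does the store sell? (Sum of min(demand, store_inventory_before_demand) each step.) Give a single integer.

Step 1: sold=4 (running total=4) -> [2 4 5]
Step 2: sold=4 (running total=8) -> [2 2 5]
Step 3: sold=4 (running total=12) -> [2 2 3]
Step 4: sold=3 (running total=15) -> [2 2 2]
Step 5: sold=2 (running total=17) -> [2 2 2]
Step 6: sold=2 (running total=19) -> [2 2 2]

Answer: 19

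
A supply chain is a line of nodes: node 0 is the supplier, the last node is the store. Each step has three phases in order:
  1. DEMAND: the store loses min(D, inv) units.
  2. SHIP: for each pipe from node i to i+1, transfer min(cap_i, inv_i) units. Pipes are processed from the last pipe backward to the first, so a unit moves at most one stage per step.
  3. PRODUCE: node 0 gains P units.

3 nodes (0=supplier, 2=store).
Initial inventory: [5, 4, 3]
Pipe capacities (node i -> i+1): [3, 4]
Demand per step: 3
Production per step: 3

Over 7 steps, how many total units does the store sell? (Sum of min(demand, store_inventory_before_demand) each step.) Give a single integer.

Step 1: sold=3 (running total=3) -> [5 3 4]
Step 2: sold=3 (running total=6) -> [5 3 4]
Step 3: sold=3 (running total=9) -> [5 3 4]
Step 4: sold=3 (running total=12) -> [5 3 4]
Step 5: sold=3 (running total=15) -> [5 3 4]
Step 6: sold=3 (running total=18) -> [5 3 4]
Step 7: sold=3 (running total=21) -> [5 3 4]

Answer: 21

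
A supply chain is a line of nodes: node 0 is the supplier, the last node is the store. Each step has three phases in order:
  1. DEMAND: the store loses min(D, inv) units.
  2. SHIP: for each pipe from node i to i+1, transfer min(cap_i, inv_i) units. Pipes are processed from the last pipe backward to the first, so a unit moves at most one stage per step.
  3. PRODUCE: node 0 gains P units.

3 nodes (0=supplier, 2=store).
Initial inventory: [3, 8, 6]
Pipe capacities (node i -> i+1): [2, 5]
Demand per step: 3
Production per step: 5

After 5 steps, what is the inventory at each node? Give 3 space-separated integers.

Step 1: demand=3,sold=3 ship[1->2]=5 ship[0->1]=2 prod=5 -> inv=[6 5 8]
Step 2: demand=3,sold=3 ship[1->2]=5 ship[0->1]=2 prod=5 -> inv=[9 2 10]
Step 3: demand=3,sold=3 ship[1->2]=2 ship[0->1]=2 prod=5 -> inv=[12 2 9]
Step 4: demand=3,sold=3 ship[1->2]=2 ship[0->1]=2 prod=5 -> inv=[15 2 8]
Step 5: demand=3,sold=3 ship[1->2]=2 ship[0->1]=2 prod=5 -> inv=[18 2 7]

18 2 7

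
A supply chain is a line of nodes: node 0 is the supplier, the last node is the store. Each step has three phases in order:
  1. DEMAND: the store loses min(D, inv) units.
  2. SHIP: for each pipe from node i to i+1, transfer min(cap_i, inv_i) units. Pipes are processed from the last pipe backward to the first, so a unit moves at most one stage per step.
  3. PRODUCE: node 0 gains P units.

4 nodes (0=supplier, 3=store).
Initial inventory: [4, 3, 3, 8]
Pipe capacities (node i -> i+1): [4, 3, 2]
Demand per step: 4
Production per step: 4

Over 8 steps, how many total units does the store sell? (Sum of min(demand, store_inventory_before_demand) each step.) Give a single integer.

Answer: 22

Derivation:
Step 1: sold=4 (running total=4) -> [4 4 4 6]
Step 2: sold=4 (running total=8) -> [4 5 5 4]
Step 3: sold=4 (running total=12) -> [4 6 6 2]
Step 4: sold=2 (running total=14) -> [4 7 7 2]
Step 5: sold=2 (running total=16) -> [4 8 8 2]
Step 6: sold=2 (running total=18) -> [4 9 9 2]
Step 7: sold=2 (running total=20) -> [4 10 10 2]
Step 8: sold=2 (running total=22) -> [4 11 11 2]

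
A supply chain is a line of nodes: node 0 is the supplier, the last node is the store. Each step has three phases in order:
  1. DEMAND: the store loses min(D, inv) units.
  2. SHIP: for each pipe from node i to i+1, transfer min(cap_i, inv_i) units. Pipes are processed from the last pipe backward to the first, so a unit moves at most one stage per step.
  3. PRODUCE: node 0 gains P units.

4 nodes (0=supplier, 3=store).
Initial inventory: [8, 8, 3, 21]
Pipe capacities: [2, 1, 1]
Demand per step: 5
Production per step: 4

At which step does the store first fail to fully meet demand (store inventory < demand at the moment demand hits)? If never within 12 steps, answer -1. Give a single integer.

Step 1: demand=5,sold=5 ship[2->3]=1 ship[1->2]=1 ship[0->1]=2 prod=4 -> [10 9 3 17]
Step 2: demand=5,sold=5 ship[2->3]=1 ship[1->2]=1 ship[0->1]=2 prod=4 -> [12 10 3 13]
Step 3: demand=5,sold=5 ship[2->3]=1 ship[1->2]=1 ship[0->1]=2 prod=4 -> [14 11 3 9]
Step 4: demand=5,sold=5 ship[2->3]=1 ship[1->2]=1 ship[0->1]=2 prod=4 -> [16 12 3 5]
Step 5: demand=5,sold=5 ship[2->3]=1 ship[1->2]=1 ship[0->1]=2 prod=4 -> [18 13 3 1]
Step 6: demand=5,sold=1 ship[2->3]=1 ship[1->2]=1 ship[0->1]=2 prod=4 -> [20 14 3 1]
Step 7: demand=5,sold=1 ship[2->3]=1 ship[1->2]=1 ship[0->1]=2 prod=4 -> [22 15 3 1]
Step 8: demand=5,sold=1 ship[2->3]=1 ship[1->2]=1 ship[0->1]=2 prod=4 -> [24 16 3 1]
Step 9: demand=5,sold=1 ship[2->3]=1 ship[1->2]=1 ship[0->1]=2 prod=4 -> [26 17 3 1]
Step 10: demand=5,sold=1 ship[2->3]=1 ship[1->2]=1 ship[0->1]=2 prod=4 -> [28 18 3 1]
Step 11: demand=5,sold=1 ship[2->3]=1 ship[1->2]=1 ship[0->1]=2 prod=4 -> [30 19 3 1]
Step 12: demand=5,sold=1 ship[2->3]=1 ship[1->2]=1 ship[0->1]=2 prod=4 -> [32 20 3 1]
First stockout at step 6

6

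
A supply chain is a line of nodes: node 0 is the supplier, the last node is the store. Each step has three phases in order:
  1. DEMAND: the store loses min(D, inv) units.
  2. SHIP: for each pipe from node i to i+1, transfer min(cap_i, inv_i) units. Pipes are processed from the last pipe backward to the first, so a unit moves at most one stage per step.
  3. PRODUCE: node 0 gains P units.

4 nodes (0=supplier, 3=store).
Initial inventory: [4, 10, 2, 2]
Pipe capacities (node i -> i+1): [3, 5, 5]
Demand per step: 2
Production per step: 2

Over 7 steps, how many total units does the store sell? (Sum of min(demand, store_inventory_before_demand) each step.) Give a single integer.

Step 1: sold=2 (running total=2) -> [3 8 5 2]
Step 2: sold=2 (running total=4) -> [2 6 5 5]
Step 3: sold=2 (running total=6) -> [2 3 5 8]
Step 4: sold=2 (running total=8) -> [2 2 3 11]
Step 5: sold=2 (running total=10) -> [2 2 2 12]
Step 6: sold=2 (running total=12) -> [2 2 2 12]
Step 7: sold=2 (running total=14) -> [2 2 2 12]

Answer: 14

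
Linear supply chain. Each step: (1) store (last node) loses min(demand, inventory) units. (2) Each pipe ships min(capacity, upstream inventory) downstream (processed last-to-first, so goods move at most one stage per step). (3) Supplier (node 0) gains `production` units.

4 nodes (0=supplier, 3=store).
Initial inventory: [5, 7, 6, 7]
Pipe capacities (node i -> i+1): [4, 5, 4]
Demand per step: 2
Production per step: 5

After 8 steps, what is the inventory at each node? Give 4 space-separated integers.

Step 1: demand=2,sold=2 ship[2->3]=4 ship[1->2]=5 ship[0->1]=4 prod=5 -> inv=[6 6 7 9]
Step 2: demand=2,sold=2 ship[2->3]=4 ship[1->2]=5 ship[0->1]=4 prod=5 -> inv=[7 5 8 11]
Step 3: demand=2,sold=2 ship[2->3]=4 ship[1->2]=5 ship[0->1]=4 prod=5 -> inv=[8 4 9 13]
Step 4: demand=2,sold=2 ship[2->3]=4 ship[1->2]=4 ship[0->1]=4 prod=5 -> inv=[9 4 9 15]
Step 5: demand=2,sold=2 ship[2->3]=4 ship[1->2]=4 ship[0->1]=4 prod=5 -> inv=[10 4 9 17]
Step 6: demand=2,sold=2 ship[2->3]=4 ship[1->2]=4 ship[0->1]=4 prod=5 -> inv=[11 4 9 19]
Step 7: demand=2,sold=2 ship[2->3]=4 ship[1->2]=4 ship[0->1]=4 prod=5 -> inv=[12 4 9 21]
Step 8: demand=2,sold=2 ship[2->3]=4 ship[1->2]=4 ship[0->1]=4 prod=5 -> inv=[13 4 9 23]

13 4 9 23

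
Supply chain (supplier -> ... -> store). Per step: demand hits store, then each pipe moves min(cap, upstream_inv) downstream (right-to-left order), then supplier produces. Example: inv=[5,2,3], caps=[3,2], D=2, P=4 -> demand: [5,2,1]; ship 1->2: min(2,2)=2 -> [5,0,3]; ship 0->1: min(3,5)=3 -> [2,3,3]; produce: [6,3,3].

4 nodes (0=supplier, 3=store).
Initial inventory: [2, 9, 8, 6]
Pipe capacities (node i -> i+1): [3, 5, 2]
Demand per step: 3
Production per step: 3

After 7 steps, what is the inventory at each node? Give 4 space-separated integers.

Step 1: demand=3,sold=3 ship[2->3]=2 ship[1->2]=5 ship[0->1]=2 prod=3 -> inv=[3 6 11 5]
Step 2: demand=3,sold=3 ship[2->3]=2 ship[1->2]=5 ship[0->1]=3 prod=3 -> inv=[3 4 14 4]
Step 3: demand=3,sold=3 ship[2->3]=2 ship[1->2]=4 ship[0->1]=3 prod=3 -> inv=[3 3 16 3]
Step 4: demand=3,sold=3 ship[2->3]=2 ship[1->2]=3 ship[0->1]=3 prod=3 -> inv=[3 3 17 2]
Step 5: demand=3,sold=2 ship[2->3]=2 ship[1->2]=3 ship[0->1]=3 prod=3 -> inv=[3 3 18 2]
Step 6: demand=3,sold=2 ship[2->3]=2 ship[1->2]=3 ship[0->1]=3 prod=3 -> inv=[3 3 19 2]
Step 7: demand=3,sold=2 ship[2->3]=2 ship[1->2]=3 ship[0->1]=3 prod=3 -> inv=[3 3 20 2]

3 3 20 2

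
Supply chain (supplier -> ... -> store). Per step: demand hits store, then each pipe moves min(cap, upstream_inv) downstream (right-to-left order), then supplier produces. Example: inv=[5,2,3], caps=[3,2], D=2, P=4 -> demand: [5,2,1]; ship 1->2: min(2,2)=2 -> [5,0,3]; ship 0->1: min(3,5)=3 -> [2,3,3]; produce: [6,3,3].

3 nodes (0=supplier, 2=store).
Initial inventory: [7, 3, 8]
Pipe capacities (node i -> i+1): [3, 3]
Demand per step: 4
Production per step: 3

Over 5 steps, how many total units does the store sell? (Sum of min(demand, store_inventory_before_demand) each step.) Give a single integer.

Step 1: sold=4 (running total=4) -> [7 3 7]
Step 2: sold=4 (running total=8) -> [7 3 6]
Step 3: sold=4 (running total=12) -> [7 3 5]
Step 4: sold=4 (running total=16) -> [7 3 4]
Step 5: sold=4 (running total=20) -> [7 3 3]

Answer: 20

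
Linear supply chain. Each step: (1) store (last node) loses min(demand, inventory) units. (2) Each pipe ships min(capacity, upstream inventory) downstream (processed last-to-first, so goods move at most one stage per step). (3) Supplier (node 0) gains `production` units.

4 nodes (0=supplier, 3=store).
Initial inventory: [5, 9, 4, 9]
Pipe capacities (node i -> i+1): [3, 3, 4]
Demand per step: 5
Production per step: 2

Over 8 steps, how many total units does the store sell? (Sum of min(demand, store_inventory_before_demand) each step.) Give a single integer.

Answer: 31

Derivation:
Step 1: sold=5 (running total=5) -> [4 9 3 8]
Step 2: sold=5 (running total=10) -> [3 9 3 6]
Step 3: sold=5 (running total=15) -> [2 9 3 4]
Step 4: sold=4 (running total=19) -> [2 8 3 3]
Step 5: sold=3 (running total=22) -> [2 7 3 3]
Step 6: sold=3 (running total=25) -> [2 6 3 3]
Step 7: sold=3 (running total=28) -> [2 5 3 3]
Step 8: sold=3 (running total=31) -> [2 4 3 3]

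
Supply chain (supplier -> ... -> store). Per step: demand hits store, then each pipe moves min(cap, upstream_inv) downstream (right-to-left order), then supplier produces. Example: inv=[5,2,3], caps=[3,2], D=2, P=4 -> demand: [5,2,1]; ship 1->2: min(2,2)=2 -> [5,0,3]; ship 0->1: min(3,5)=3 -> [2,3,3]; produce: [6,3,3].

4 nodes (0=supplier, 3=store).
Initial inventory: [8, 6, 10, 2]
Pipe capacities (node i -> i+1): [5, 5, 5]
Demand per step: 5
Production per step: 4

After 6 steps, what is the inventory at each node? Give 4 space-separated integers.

Step 1: demand=5,sold=2 ship[2->3]=5 ship[1->2]=5 ship[0->1]=5 prod=4 -> inv=[7 6 10 5]
Step 2: demand=5,sold=5 ship[2->3]=5 ship[1->2]=5 ship[0->1]=5 prod=4 -> inv=[6 6 10 5]
Step 3: demand=5,sold=5 ship[2->3]=5 ship[1->2]=5 ship[0->1]=5 prod=4 -> inv=[5 6 10 5]
Step 4: demand=5,sold=5 ship[2->3]=5 ship[1->2]=5 ship[0->1]=5 prod=4 -> inv=[4 6 10 5]
Step 5: demand=5,sold=5 ship[2->3]=5 ship[1->2]=5 ship[0->1]=4 prod=4 -> inv=[4 5 10 5]
Step 6: demand=5,sold=5 ship[2->3]=5 ship[1->2]=5 ship[0->1]=4 prod=4 -> inv=[4 4 10 5]

4 4 10 5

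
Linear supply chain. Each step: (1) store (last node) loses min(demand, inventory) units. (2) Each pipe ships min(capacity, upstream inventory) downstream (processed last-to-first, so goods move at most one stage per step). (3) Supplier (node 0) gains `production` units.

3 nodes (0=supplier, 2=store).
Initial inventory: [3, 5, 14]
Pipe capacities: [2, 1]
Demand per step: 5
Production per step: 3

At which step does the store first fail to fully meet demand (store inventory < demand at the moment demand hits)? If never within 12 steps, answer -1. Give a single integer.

Step 1: demand=5,sold=5 ship[1->2]=1 ship[0->1]=2 prod=3 -> [4 6 10]
Step 2: demand=5,sold=5 ship[1->2]=1 ship[0->1]=2 prod=3 -> [5 7 6]
Step 3: demand=5,sold=5 ship[1->2]=1 ship[0->1]=2 prod=3 -> [6 8 2]
Step 4: demand=5,sold=2 ship[1->2]=1 ship[0->1]=2 prod=3 -> [7 9 1]
Step 5: demand=5,sold=1 ship[1->2]=1 ship[0->1]=2 prod=3 -> [8 10 1]
Step 6: demand=5,sold=1 ship[1->2]=1 ship[0->1]=2 prod=3 -> [9 11 1]
Step 7: demand=5,sold=1 ship[1->2]=1 ship[0->1]=2 prod=3 -> [10 12 1]
Step 8: demand=5,sold=1 ship[1->2]=1 ship[0->1]=2 prod=3 -> [11 13 1]
Step 9: demand=5,sold=1 ship[1->2]=1 ship[0->1]=2 prod=3 -> [12 14 1]
Step 10: demand=5,sold=1 ship[1->2]=1 ship[0->1]=2 prod=3 -> [13 15 1]
Step 11: demand=5,sold=1 ship[1->2]=1 ship[0->1]=2 prod=3 -> [14 16 1]
Step 12: demand=5,sold=1 ship[1->2]=1 ship[0->1]=2 prod=3 -> [15 17 1]
First stockout at step 4

4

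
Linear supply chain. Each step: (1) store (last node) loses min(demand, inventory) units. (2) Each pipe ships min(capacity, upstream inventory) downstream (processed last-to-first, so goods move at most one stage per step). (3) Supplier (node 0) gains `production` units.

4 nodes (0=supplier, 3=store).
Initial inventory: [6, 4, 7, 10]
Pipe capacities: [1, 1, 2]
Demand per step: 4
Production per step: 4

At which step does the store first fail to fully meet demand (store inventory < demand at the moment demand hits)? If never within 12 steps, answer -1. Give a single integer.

Step 1: demand=4,sold=4 ship[2->3]=2 ship[1->2]=1 ship[0->1]=1 prod=4 -> [9 4 6 8]
Step 2: demand=4,sold=4 ship[2->3]=2 ship[1->2]=1 ship[0->1]=1 prod=4 -> [12 4 5 6]
Step 3: demand=4,sold=4 ship[2->3]=2 ship[1->2]=1 ship[0->1]=1 prod=4 -> [15 4 4 4]
Step 4: demand=4,sold=4 ship[2->3]=2 ship[1->2]=1 ship[0->1]=1 prod=4 -> [18 4 3 2]
Step 5: demand=4,sold=2 ship[2->3]=2 ship[1->2]=1 ship[0->1]=1 prod=4 -> [21 4 2 2]
Step 6: demand=4,sold=2 ship[2->3]=2 ship[1->2]=1 ship[0->1]=1 prod=4 -> [24 4 1 2]
Step 7: demand=4,sold=2 ship[2->3]=1 ship[1->2]=1 ship[0->1]=1 prod=4 -> [27 4 1 1]
Step 8: demand=4,sold=1 ship[2->3]=1 ship[1->2]=1 ship[0->1]=1 prod=4 -> [30 4 1 1]
Step 9: demand=4,sold=1 ship[2->3]=1 ship[1->2]=1 ship[0->1]=1 prod=4 -> [33 4 1 1]
Step 10: demand=4,sold=1 ship[2->3]=1 ship[1->2]=1 ship[0->1]=1 prod=4 -> [36 4 1 1]
Step 11: demand=4,sold=1 ship[2->3]=1 ship[1->2]=1 ship[0->1]=1 prod=4 -> [39 4 1 1]
Step 12: demand=4,sold=1 ship[2->3]=1 ship[1->2]=1 ship[0->1]=1 prod=4 -> [42 4 1 1]
First stockout at step 5

5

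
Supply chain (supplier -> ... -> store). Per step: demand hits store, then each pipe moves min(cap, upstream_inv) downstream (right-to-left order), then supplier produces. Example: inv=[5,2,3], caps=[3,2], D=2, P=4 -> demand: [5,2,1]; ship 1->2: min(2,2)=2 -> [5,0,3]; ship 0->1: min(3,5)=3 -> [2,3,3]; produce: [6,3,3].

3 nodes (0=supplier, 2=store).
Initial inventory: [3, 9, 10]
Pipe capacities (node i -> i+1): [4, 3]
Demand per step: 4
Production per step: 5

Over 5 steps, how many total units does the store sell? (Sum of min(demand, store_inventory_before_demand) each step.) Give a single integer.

Answer: 20

Derivation:
Step 1: sold=4 (running total=4) -> [5 9 9]
Step 2: sold=4 (running total=8) -> [6 10 8]
Step 3: sold=4 (running total=12) -> [7 11 7]
Step 4: sold=4 (running total=16) -> [8 12 6]
Step 5: sold=4 (running total=20) -> [9 13 5]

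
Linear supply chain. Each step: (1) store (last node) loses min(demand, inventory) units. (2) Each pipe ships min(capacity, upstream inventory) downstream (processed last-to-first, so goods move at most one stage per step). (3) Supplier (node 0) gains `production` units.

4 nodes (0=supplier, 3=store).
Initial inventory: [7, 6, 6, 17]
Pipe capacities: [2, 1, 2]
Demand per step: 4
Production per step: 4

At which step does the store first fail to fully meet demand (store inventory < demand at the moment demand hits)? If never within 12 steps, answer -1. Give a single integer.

Step 1: demand=4,sold=4 ship[2->3]=2 ship[1->2]=1 ship[0->1]=2 prod=4 -> [9 7 5 15]
Step 2: demand=4,sold=4 ship[2->3]=2 ship[1->2]=1 ship[0->1]=2 prod=4 -> [11 8 4 13]
Step 3: demand=4,sold=4 ship[2->3]=2 ship[1->2]=1 ship[0->1]=2 prod=4 -> [13 9 3 11]
Step 4: demand=4,sold=4 ship[2->3]=2 ship[1->2]=1 ship[0->1]=2 prod=4 -> [15 10 2 9]
Step 5: demand=4,sold=4 ship[2->3]=2 ship[1->2]=1 ship[0->1]=2 prod=4 -> [17 11 1 7]
Step 6: demand=4,sold=4 ship[2->3]=1 ship[1->2]=1 ship[0->1]=2 prod=4 -> [19 12 1 4]
Step 7: demand=4,sold=4 ship[2->3]=1 ship[1->2]=1 ship[0->1]=2 prod=4 -> [21 13 1 1]
Step 8: demand=4,sold=1 ship[2->3]=1 ship[1->2]=1 ship[0->1]=2 prod=4 -> [23 14 1 1]
Step 9: demand=4,sold=1 ship[2->3]=1 ship[1->2]=1 ship[0->1]=2 prod=4 -> [25 15 1 1]
Step 10: demand=4,sold=1 ship[2->3]=1 ship[1->2]=1 ship[0->1]=2 prod=4 -> [27 16 1 1]
Step 11: demand=4,sold=1 ship[2->3]=1 ship[1->2]=1 ship[0->1]=2 prod=4 -> [29 17 1 1]
Step 12: demand=4,sold=1 ship[2->3]=1 ship[1->2]=1 ship[0->1]=2 prod=4 -> [31 18 1 1]
First stockout at step 8

8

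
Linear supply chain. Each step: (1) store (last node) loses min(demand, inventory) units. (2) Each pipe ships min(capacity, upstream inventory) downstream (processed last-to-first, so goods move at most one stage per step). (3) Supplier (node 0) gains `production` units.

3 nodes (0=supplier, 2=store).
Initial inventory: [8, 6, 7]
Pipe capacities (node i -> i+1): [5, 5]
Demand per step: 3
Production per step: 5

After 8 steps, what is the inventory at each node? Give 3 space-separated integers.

Step 1: demand=3,sold=3 ship[1->2]=5 ship[0->1]=5 prod=5 -> inv=[8 6 9]
Step 2: demand=3,sold=3 ship[1->2]=5 ship[0->1]=5 prod=5 -> inv=[8 6 11]
Step 3: demand=3,sold=3 ship[1->2]=5 ship[0->1]=5 prod=5 -> inv=[8 6 13]
Step 4: demand=3,sold=3 ship[1->2]=5 ship[0->1]=5 prod=5 -> inv=[8 6 15]
Step 5: demand=3,sold=3 ship[1->2]=5 ship[0->1]=5 prod=5 -> inv=[8 6 17]
Step 6: demand=3,sold=3 ship[1->2]=5 ship[0->1]=5 prod=5 -> inv=[8 6 19]
Step 7: demand=3,sold=3 ship[1->2]=5 ship[0->1]=5 prod=5 -> inv=[8 6 21]
Step 8: demand=3,sold=3 ship[1->2]=5 ship[0->1]=5 prod=5 -> inv=[8 6 23]

8 6 23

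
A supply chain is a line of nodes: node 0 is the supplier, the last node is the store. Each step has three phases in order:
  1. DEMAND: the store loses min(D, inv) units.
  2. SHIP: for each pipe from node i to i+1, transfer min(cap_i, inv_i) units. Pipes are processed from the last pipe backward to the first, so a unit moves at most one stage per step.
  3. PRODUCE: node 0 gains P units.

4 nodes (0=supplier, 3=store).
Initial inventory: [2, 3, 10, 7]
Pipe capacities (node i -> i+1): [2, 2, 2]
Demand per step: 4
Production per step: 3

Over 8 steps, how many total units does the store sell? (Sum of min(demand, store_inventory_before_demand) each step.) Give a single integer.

Step 1: sold=4 (running total=4) -> [3 3 10 5]
Step 2: sold=4 (running total=8) -> [4 3 10 3]
Step 3: sold=3 (running total=11) -> [5 3 10 2]
Step 4: sold=2 (running total=13) -> [6 3 10 2]
Step 5: sold=2 (running total=15) -> [7 3 10 2]
Step 6: sold=2 (running total=17) -> [8 3 10 2]
Step 7: sold=2 (running total=19) -> [9 3 10 2]
Step 8: sold=2 (running total=21) -> [10 3 10 2]

Answer: 21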